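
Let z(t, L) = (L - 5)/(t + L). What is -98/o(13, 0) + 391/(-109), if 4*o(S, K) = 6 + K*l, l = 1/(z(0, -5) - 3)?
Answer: -22537/327 ≈ -68.921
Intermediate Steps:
z(t, L) = (-5 + L)/(L + t)
l = -1 (l = 1/((-5 - 5)/(-5 + 0) - 3) = 1/(-10/(-5) - 3) = 1/(-1/5*(-10) - 3) = 1/(2 - 3) = 1/(-1) = -1)
o(S, K) = 3/2 - K/4 (o(S, K) = (6 + K*(-1))/4 = (6 - K)/4 = 3/2 - K/4)
-98/o(13, 0) + 391/(-109) = -98/(3/2 - 1/4*0) + 391/(-109) = -98/(3/2 + 0) + 391*(-1/109) = -98/3/2 - 391/109 = -98*2/3 - 391/109 = -196/3 - 391/109 = -22537/327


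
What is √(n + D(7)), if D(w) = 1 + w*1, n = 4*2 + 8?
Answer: 2*√6 ≈ 4.8990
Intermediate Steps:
n = 16 (n = 8 + 8 = 16)
D(w) = 1 + w
√(n + D(7)) = √(16 + (1 + 7)) = √(16 + 8) = √24 = 2*√6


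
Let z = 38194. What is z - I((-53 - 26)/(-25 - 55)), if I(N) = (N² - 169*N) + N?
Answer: 245497119/6400 ≈ 38359.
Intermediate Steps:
I(N) = N² - 168*N
z - I((-53 - 26)/(-25 - 55)) = 38194 - (-53 - 26)/(-25 - 55)*(-168 + (-53 - 26)/(-25 - 55)) = 38194 - (-79/(-80))*(-168 - 79/(-80)) = 38194 - (-79*(-1/80))*(-168 - 79*(-1/80)) = 38194 - 79*(-168 + 79/80)/80 = 38194 - 79*(-13361)/(80*80) = 38194 - 1*(-1055519/6400) = 38194 + 1055519/6400 = 245497119/6400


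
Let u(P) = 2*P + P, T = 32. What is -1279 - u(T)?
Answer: -1375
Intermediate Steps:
u(P) = 3*P
-1279 - u(T) = -1279 - 3*32 = -1279 - 1*96 = -1279 - 96 = -1375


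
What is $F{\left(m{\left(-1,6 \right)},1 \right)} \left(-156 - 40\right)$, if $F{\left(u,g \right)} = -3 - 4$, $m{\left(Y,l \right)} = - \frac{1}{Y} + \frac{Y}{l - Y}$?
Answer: $1372$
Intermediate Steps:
$F{\left(u,g \right)} = -7$ ($F{\left(u,g \right)} = -3 - 4 = -7$)
$F{\left(m{\left(-1,6 \right)},1 \right)} \left(-156 - 40\right) = - 7 \left(-156 - 40\right) = \left(-7\right) \left(-196\right) = 1372$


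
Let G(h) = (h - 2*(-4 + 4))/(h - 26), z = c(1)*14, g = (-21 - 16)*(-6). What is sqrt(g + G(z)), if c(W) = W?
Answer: 5*sqrt(318)/6 ≈ 14.860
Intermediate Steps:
g = 222 (g = -37*(-6) = 222)
z = 14 (z = 1*14 = 14)
G(h) = h/(-26 + h) (G(h) = (h - 2*0)/(-26 + h) = (h + 0)/(-26 + h) = h/(-26 + h))
sqrt(g + G(z)) = sqrt(222 + 14/(-26 + 14)) = sqrt(222 + 14/(-12)) = sqrt(222 + 14*(-1/12)) = sqrt(222 - 7/6) = sqrt(1325/6) = 5*sqrt(318)/6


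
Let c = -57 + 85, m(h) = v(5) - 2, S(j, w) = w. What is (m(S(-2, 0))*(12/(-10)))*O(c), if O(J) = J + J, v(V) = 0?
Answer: 672/5 ≈ 134.40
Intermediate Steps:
m(h) = -2 (m(h) = 0 - 2 = -2)
c = 28
O(J) = 2*J
(m(S(-2, 0))*(12/(-10)))*O(c) = (-24/(-10))*(2*28) = -24*(-1)/10*56 = -2*(-6/5)*56 = (12/5)*56 = 672/5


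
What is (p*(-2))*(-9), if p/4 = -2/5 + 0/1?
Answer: -144/5 ≈ -28.800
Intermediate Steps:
p = -8/5 (p = 4*(-2/5 + 0/1) = 4*(-2*⅕ + 0*1) = 4*(-⅖ + 0) = 4*(-⅖) = -8/5 ≈ -1.6000)
(p*(-2))*(-9) = -8/5*(-2)*(-9) = (16/5)*(-9) = -144/5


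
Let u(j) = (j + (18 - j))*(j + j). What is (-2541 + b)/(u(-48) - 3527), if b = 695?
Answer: 1846/5255 ≈ 0.35128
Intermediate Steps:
u(j) = 36*j (u(j) = 18*(2*j) = 36*j)
(-2541 + b)/(u(-48) - 3527) = (-2541 + 695)/(36*(-48) - 3527) = -1846/(-1728 - 3527) = -1846/(-5255) = -1846*(-1/5255) = 1846/5255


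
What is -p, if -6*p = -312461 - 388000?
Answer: -233487/2 ≈ -1.1674e+5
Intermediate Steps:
p = 233487/2 (p = -(-312461 - 388000)/6 = -⅙*(-700461) = 233487/2 ≈ 1.1674e+5)
-p = -1*233487/2 = -233487/2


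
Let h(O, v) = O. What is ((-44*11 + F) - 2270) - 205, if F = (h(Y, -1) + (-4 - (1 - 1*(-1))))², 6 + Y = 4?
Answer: -2895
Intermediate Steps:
Y = -2 (Y = -6 + 4 = -2)
F = 64 (F = (-2 + (-4 - (1 - 1*(-1))))² = (-2 + (-4 - (1 + 1)))² = (-2 + (-4 - 1*2))² = (-2 + (-4 - 2))² = (-2 - 6)² = (-8)² = 64)
((-44*11 + F) - 2270) - 205 = ((-44*11 + 64) - 2270) - 205 = ((-484 + 64) - 2270) - 205 = (-420 - 2270) - 205 = -2690 - 205 = -2895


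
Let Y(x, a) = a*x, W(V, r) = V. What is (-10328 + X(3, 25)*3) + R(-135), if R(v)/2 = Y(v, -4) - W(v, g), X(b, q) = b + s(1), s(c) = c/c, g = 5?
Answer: -8966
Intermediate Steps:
s(c) = 1
X(b, q) = 1 + b (X(b, q) = b + 1 = 1 + b)
R(v) = -10*v (R(v) = 2*(-4*v - v) = 2*(-5*v) = -10*v)
(-10328 + X(3, 25)*3) + R(-135) = (-10328 + (1 + 3)*3) - 10*(-135) = (-10328 + 4*3) + 1350 = (-10328 + 12) + 1350 = -10316 + 1350 = -8966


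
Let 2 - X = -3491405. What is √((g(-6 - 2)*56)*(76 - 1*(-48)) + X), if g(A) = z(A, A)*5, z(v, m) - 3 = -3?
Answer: √3491407 ≈ 1868.5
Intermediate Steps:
X = 3491407 (X = 2 - 1*(-3491405) = 2 + 3491405 = 3491407)
z(v, m) = 0 (z(v, m) = 3 - 3 = 0)
g(A) = 0 (g(A) = 0*5 = 0)
√((g(-6 - 2)*56)*(76 - 1*(-48)) + X) = √((0*56)*(76 - 1*(-48)) + 3491407) = √(0*(76 + 48) + 3491407) = √(0*124 + 3491407) = √(0 + 3491407) = √3491407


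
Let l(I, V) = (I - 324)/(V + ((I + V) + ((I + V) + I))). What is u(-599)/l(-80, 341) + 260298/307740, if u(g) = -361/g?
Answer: -1999636401/6205987420 ≈ -0.32221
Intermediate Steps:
l(I, V) = (-324 + I)/(3*I + 3*V) (l(I, V) = (-324 + I)/(V + ((I + V) + (V + 2*I))) = (-324 + I)/(V + (2*V + 3*I)) = (-324 + I)/(3*I + 3*V))
u(-599)/l(-80, 341) + 260298/307740 = (-361/(-599))/(((-108 + (⅓)*(-80))/(-80 + 341))) + 260298/307740 = (-361*(-1/599))/(((-108 - 80/3)/261)) + 260298*(1/307740) = 361/(599*(((1/261)*(-404/3)))) + 43383/51290 = 361/(599*(-404/783)) + 43383/51290 = (361/599)*(-783/404) + 43383/51290 = -282663/241996 + 43383/51290 = -1999636401/6205987420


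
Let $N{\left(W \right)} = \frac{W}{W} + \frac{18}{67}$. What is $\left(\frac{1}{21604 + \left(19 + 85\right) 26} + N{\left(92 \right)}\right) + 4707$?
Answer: $\frac{7668055899}{1628636} \approx 4708.3$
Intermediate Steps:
$N{\left(W \right)} = \frac{85}{67}$ ($N{\left(W \right)} = 1 + 18 \cdot \frac{1}{67} = 1 + \frac{18}{67} = \frac{85}{67}$)
$\left(\frac{1}{21604 + \left(19 + 85\right) 26} + N{\left(92 \right)}\right) + 4707 = \left(\frac{1}{21604 + \left(19 + 85\right) 26} + \frac{85}{67}\right) + 4707 = \left(\frac{1}{21604 + 104 \cdot 26} + \frac{85}{67}\right) + 4707 = \left(\frac{1}{21604 + 2704} + \frac{85}{67}\right) + 4707 = \left(\frac{1}{24308} + \frac{85}{67}\right) + 4707 = \frac{2066247}{1628636} + 4707 = \frac{7668055899}{1628636}$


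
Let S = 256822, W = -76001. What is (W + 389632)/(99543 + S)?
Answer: 313631/356365 ≈ 0.88008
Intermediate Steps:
(W + 389632)/(99543 + S) = (-76001 + 389632)/(99543 + 256822) = 313631/356365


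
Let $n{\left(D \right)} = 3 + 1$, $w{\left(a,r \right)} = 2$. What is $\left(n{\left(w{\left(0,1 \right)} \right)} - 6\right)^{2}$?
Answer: $4$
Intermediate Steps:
$n{\left(D \right)} = 4$
$\left(n{\left(w{\left(0,1 \right)} \right)} - 6\right)^{2} = \left(4 - 6\right)^{2} = \left(-2\right)^{2} = 4$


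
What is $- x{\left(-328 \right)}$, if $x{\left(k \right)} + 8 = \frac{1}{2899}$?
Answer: $\frac{23191}{2899} \approx 7.9997$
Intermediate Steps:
$x{\left(k \right)} = - \frac{23191}{2899}$ ($x{\left(k \right)} = -8 + \frac{1}{2899} = - \frac{23191}{2899}$)
$- x{\left(-328 \right)} = \left(-1\right) \left(- \frac{23191}{2899}\right) = \frac{23191}{2899}$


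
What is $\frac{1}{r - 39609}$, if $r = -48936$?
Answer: $- \frac{1}{88545} \approx -1.1294 \cdot 10^{-5}$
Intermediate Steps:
$\frac{1}{r - 39609} = \frac{1}{-48936 - 39609} = \frac{1}{-88545} = - \frac{1}{88545}$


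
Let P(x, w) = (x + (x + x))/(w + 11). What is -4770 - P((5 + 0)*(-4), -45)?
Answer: -81120/17 ≈ -4771.8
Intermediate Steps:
P(x, w) = 3*x/(11 + w) (P(x, w) = (x + 2*x)/(11 + w) = (3*x)/(11 + w) = 3*x/(11 + w))
-4770 - P((5 + 0)*(-4), -45) = -4770 - 3*(5 + 0)*(-4)/(11 - 45) = -4770 - 3*5*(-4)/(-34) = -4770 - 3*(-20)*(-1)/34 = -4770 - 1*30/17 = -4770 - 30/17 = -81120/17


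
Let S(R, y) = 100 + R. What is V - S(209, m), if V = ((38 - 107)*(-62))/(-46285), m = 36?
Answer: -14306343/46285 ≈ -309.09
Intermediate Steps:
V = -4278/46285 (V = -69*(-62)*(-1/46285) = 4278*(-1/46285) = -4278/46285 ≈ -0.092427)
V - S(209, m) = -4278/46285 - (100 + 209) = -4278/46285 - 1*309 = -4278/46285 - 309 = -14306343/46285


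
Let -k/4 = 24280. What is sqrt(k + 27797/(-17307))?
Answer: I*sqrt(3232339233951)/5769 ≈ 311.64*I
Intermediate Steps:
k = -97120 (k = -4*24280 = -97120)
sqrt(k + 27797/(-17307)) = sqrt(-97120 + 27797/(-17307)) = sqrt(-97120 + 27797*(-1/17307)) = sqrt(-97120 - 27797/17307) = sqrt(-1680883637/17307) = I*sqrt(3232339233951)/5769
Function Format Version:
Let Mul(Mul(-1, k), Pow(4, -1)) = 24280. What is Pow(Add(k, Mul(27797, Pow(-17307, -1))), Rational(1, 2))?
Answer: Mul(Rational(1, 5769), I, Pow(3232339233951, Rational(1, 2))) ≈ Mul(311.64, I)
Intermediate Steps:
k = -97120 (k = Mul(-4, 24280) = -97120)
Pow(Add(k, Mul(27797, Pow(-17307, -1))), Rational(1, 2)) = Pow(Add(-97120, Mul(27797, Pow(-17307, -1))), Rational(1, 2)) = Pow(Add(-97120, Mul(27797, Rational(-1, 17307))), Rational(1, 2)) = Pow(Add(-97120, Rational(-27797, 17307)), Rational(1, 2)) = Pow(Rational(-1680883637, 17307), Rational(1, 2)) = Mul(Rational(1, 5769), I, Pow(3232339233951, Rational(1, 2)))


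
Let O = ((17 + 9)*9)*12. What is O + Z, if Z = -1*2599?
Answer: 209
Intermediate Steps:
Z = -2599
O = 2808 (O = (26*9)*12 = 234*12 = 2808)
O + Z = 2808 - 2599 = 209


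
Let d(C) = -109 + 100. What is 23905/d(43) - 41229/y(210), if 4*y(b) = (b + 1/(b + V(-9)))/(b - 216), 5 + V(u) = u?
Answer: 761517239/370449 ≈ 2055.7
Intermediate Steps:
d(C) = -9
V(u) = -5 + u
y(b) = (b + 1/(-14 + b))/(4*(-216 + b)) (y(b) = ((b + 1/(b + (-5 - 9)))/(b - 216))/4 = ((b + 1/(b - 14))/(-216 + b))/4 = ((b + 1/(-14 + b))/(-216 + b))/4 = (b + 1/(-14 + b))/(4*(-216 + b)))
23905/d(43) - 41229/y(210) = 23905/(-9) - 41229*4*(3024 + 210**2 - 230*210)/(1 + 210**2 - 14*210) = 23905*(-1/9) - 41229*4*(3024 + 44100 - 48300)/(1 + 44100 - 2940) = -23905/9 - 41229/((1/4)*41161/(-1176)) = -23905/9 - 41229/((1/4)*(-1/1176)*41161) = -23905/9 - 41229/(-41161/4704) = -23905/9 - 41229*(-4704/41161) = -23905/9 + 193941216/41161 = 761517239/370449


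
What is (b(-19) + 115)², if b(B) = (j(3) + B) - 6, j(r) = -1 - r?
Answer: 7396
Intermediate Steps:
b(B) = -10 + B (b(B) = ((-1 - 1*3) + B) - 6 = ((-1 - 3) + B) - 6 = (-4 + B) - 6 = -10 + B)
(b(-19) + 115)² = ((-10 - 19) + 115)² = (-29 + 115)² = 86² = 7396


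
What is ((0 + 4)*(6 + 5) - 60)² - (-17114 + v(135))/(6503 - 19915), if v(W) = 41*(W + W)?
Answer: 856857/3353 ≈ 255.55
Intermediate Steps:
v(W) = 82*W (v(W) = 41*(2*W) = 82*W)
((0 + 4)*(6 + 5) - 60)² - (-17114 + v(135))/(6503 - 19915) = ((0 + 4)*(6 + 5) - 60)² - (-17114 + 82*135)/(6503 - 19915) = (4*11 - 60)² - (-17114 + 11070)/(-13412) = (44 - 60)² - (-6044)*(-1)/13412 = (-16)² - 1*1511/3353 = 256 - 1511/3353 = 856857/3353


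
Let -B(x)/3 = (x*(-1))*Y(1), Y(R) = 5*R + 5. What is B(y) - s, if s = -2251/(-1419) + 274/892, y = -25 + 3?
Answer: -418895189/632874 ≈ -661.89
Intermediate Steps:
y = -22
Y(R) = 5 + 5*R
s = 1198349/632874 (s = -2251*(-1/1419) + 274*(1/892) = 2251/1419 + 137/446 = 1198349/632874 ≈ 1.8935)
B(x) = 30*x (B(x) = -3*x*(-1)*(5 + 5*1) = -3*(-x)*(5 + 5) = -3*(-x)*10 = -(-30)*x = 30*x)
B(y) - s = 30*(-22) - 1*1198349/632874 = -660 - 1198349/632874 = -418895189/632874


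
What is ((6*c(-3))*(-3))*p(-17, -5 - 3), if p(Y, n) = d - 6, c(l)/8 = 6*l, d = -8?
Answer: -36288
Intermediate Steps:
c(l) = 48*l (c(l) = 8*(6*l) = 48*l)
p(Y, n) = -14 (p(Y, n) = -8 - 6 = -14)
((6*c(-3))*(-3))*p(-17, -5 - 3) = ((6*(48*(-3)))*(-3))*(-14) = ((6*(-144))*(-3))*(-14) = -864*(-3)*(-14) = 2592*(-14) = -36288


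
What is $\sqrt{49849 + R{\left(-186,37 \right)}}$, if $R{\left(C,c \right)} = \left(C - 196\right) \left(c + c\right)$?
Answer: $\sqrt{21581} \approx 146.9$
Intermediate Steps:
$R{\left(C,c \right)} = 2 c \left(-196 + C\right)$ ($R{\left(C,c \right)} = \left(-196 + C\right) 2 c = 2 c \left(-196 + C\right)$)
$\sqrt{49849 + R{\left(-186,37 \right)}} = \sqrt{49849 + 2 \cdot 37 \left(-196 - 186\right)} = \sqrt{49849 + 2 \cdot 37 \left(-382\right)} = \sqrt{49849 - 28268} = \sqrt{21581}$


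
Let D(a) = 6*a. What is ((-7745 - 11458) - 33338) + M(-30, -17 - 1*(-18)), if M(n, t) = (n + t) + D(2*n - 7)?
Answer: -52972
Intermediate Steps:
M(n, t) = -42 + t + 13*n (M(n, t) = (n + t) + 6*(2*n - 7) = (n + t) + 6*(-7 + 2*n) = (n + t) + (-42 + 12*n) = -42 + t + 13*n)
((-7745 - 11458) - 33338) + M(-30, -17 - 1*(-18)) = ((-7745 - 11458) - 33338) + (-42 + (-17 - 1*(-18)) + 13*(-30)) = (-19203 - 33338) + (-42 + (-17 + 18) - 390) = -52541 + (-42 + 1 - 390) = -52541 - 431 = -52972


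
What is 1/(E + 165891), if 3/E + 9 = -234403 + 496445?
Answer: 262033/43468916406 ≈ 6.0281e-6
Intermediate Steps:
E = 3/262033 (E = 3/(-9 + (-234403 + 496445)) = 3/(-9 + 262042) = 3/262033 ≈ 1.1449e-5)
1/(E + 165891) = 1/(3/262033 + 165891) = 1/(43468916406/262033) = 262033/43468916406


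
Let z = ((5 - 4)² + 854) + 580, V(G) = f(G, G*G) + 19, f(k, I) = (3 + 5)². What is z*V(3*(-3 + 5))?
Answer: 119105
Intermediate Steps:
f(k, I) = 64 (f(k, I) = 8² = 64)
V(G) = 83 (V(G) = 64 + 19 = 83)
z = 1435 (z = (1² + 854) + 580 = (1 + 854) + 580 = 855 + 580 = 1435)
z*V(3*(-3 + 5)) = 1435*83 = 119105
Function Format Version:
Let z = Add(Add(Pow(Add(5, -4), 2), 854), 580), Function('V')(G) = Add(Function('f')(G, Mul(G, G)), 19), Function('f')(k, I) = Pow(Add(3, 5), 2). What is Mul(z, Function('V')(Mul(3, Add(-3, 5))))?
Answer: 119105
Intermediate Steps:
Function('f')(k, I) = 64 (Function('f')(k, I) = Pow(8, 2) = 64)
Function('V')(G) = 83 (Function('V')(G) = Add(64, 19) = 83)
z = 1435 (z = Add(Add(Pow(1, 2), 854), 580) = Add(Add(1, 854), 580) = Add(855, 580) = 1435)
Mul(z, Function('V')(Mul(3, Add(-3, 5)))) = Mul(1435, 83) = 119105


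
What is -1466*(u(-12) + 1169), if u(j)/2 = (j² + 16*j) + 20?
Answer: -1631658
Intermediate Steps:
u(j) = 40 + 2*j² + 32*j (u(j) = 2*((j² + 16*j) + 20) = 2*(20 + j² + 16*j) = 40 + 2*j² + 32*j)
-1466*(u(-12) + 1169) = -1466*((40 + 2*(-12)² + 32*(-12)) + 1169) = -1466*((40 + 2*144 - 384) + 1169) = -1466*((40 + 288 - 384) + 1169) = -1466*(-56 + 1169) = -1466*1113 = -1631658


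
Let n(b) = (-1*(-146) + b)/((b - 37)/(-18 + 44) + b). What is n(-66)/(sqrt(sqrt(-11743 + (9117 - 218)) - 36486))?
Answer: -1040*sqrt(6)/(5457*sqrt(-6081 + I*sqrt(79))) ≈ -4.375e-6 + 0.0059864*I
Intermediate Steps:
n(b) = (146 + b)/(-37/26 + 27*b/26) (n(b) = (146 + b)/((-37 + b)/26 + b) = (146 + b)/((-37 + b)*(1/26) + b) = (146 + b)/((-37/26 + b/26) + b) = (146 + b)/(-37/26 + 27*b/26))
n(-66)/(sqrt(sqrt(-11743 + (9117 - 218)) - 36486)) = (26*(146 - 66)/(-37 + 27*(-66)))/(sqrt(sqrt(-11743 + (9117 - 218)) - 36486)) = (26*80/(-37 - 1782))/(sqrt(sqrt(-11743 + 8899) - 36486)) = (26*80/(-1819))/(sqrt(sqrt(-2844) - 36486)) = (26*(-1/1819)*80)/(sqrt(6*I*sqrt(79) - 36486)) = -2080/(1819*sqrt(-36486 + 6*I*sqrt(79)))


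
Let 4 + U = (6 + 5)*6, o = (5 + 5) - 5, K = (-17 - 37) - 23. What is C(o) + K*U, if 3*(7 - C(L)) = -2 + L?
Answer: -4768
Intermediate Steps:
K = -77 (K = -54 - 23 = -77)
o = 5 (o = 10 - 5 = 5)
C(L) = 23/3 - L/3 (C(L) = 7 - (-2 + L)/3 = 7 + (⅔ - L/3) = 23/3 - L/3)
U = 62 (U = -4 + (6 + 5)*6 = -4 + 11*6 = -4 + 66 = 62)
C(o) + K*U = (23/3 - ⅓*5) - 77*62 = (23/3 - 5/3) - 4774 = 6 - 4774 = -4768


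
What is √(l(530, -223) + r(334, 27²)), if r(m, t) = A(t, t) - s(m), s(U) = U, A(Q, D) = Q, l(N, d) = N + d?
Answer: 3*√78 ≈ 26.495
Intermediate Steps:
r(m, t) = t - m
√(l(530, -223) + r(334, 27²)) = √((530 - 223) + (27² - 1*334)) = √(307 + (729 - 334)) = √(307 + 395) = √702 = 3*√78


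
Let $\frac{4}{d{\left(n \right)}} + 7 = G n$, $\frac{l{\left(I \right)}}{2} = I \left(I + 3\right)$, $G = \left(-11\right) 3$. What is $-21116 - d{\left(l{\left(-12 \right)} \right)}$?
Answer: $- \frac{150662656}{7135} \approx -21116.0$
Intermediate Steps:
$G = -33$
$l{\left(I \right)} = 2 I \left(3 + I\right)$ ($l{\left(I \right)} = 2 I \left(I + 3\right) = 2 I \left(3 + I\right)$)
$d{\left(n \right)} = \frac{4}{-7 - 33 n}$
$-21116 - d{\left(l{\left(-12 \right)} \right)} = -21116 - - \frac{4}{7 + 33 \cdot 2 \left(-12\right) \left(3 - 12\right)} = -21116 - - \frac{4}{7 + 33 \cdot 2 \left(-12\right) \left(-9\right)} = -21116 - - \frac{4}{7 + 33 \cdot 216} = -21116 - - \frac{4}{7 + 7128} = -21116 - - \frac{4}{7135} = -21116 + \frac{4}{7135} = - \frac{150662656}{7135}$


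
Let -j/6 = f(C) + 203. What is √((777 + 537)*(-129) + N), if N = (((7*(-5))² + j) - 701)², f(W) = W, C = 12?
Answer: 5*√16690 ≈ 645.95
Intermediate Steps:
j = -1290 (j = -6*(12 + 203) = -6*215 = -1290)
N = 586756 (N = (((7*(-5))² - 1290) - 701)² = (((-35)² - 1290) - 701)² = ((1225 - 1290) - 701)² = (-65 - 701)² = (-766)² = 586756)
√((777 + 537)*(-129) + N) = √((777 + 537)*(-129) + 586756) = √(1314*(-129) + 586756) = √(-169506 + 586756) = √417250 = 5*√16690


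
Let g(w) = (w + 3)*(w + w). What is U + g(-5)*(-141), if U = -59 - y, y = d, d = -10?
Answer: -2869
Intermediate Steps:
g(w) = 2*w*(3 + w) (g(w) = (3 + w)*(2*w) = 2*w*(3 + w))
y = -10
U = -49 (U = -59 - 1*(-10) = -59 + 10 = -49)
U + g(-5)*(-141) = -49 + (2*(-5)*(3 - 5))*(-141) = -49 + (2*(-5)*(-2))*(-141) = -49 + 20*(-141) = -49 - 2820 = -2869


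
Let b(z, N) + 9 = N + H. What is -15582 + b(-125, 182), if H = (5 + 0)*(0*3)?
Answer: -15409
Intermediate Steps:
H = 0 (H = 5*0 = 0)
b(z, N) = -9 + N (b(z, N) = -9 + (N + 0) = -9 + N)
-15582 + b(-125, 182) = -15582 + (-9 + 182) = -15582 + 173 = -15409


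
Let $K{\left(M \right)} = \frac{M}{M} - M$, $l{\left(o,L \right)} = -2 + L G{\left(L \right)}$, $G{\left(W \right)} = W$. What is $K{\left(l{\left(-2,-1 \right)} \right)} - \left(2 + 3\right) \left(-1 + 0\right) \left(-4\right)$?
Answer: $-40$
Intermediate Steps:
$l{\left(o,L \right)} = -2 + L^{2}$ ($l{\left(o,L \right)} = -2 + L L = -2 + L^{2}$)
$K{\left(M \right)} = 1 - M$
$K{\left(l{\left(-2,-1 \right)} \right)} - \left(2 + 3\right) \left(-1 + 0\right) \left(-4\right) = \left(1 - \left(-2 + \left(-1\right)^{2}\right)\right) - \left(2 + 3\right) \left(-1 + 0\right) \left(-4\right) = \left(1 - \left(-2 + 1\right)\right) - 5 \left(-1\right) \left(-4\right) = \left(1 - -1\right) \left(-1\right) \left(-5\right) \left(-4\right) = \left(1 + 1\right) 5 \left(-4\right) = 2 \left(-20\right) = -40$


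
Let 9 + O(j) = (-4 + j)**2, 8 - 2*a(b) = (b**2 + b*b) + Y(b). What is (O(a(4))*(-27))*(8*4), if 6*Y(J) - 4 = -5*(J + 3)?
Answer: -147750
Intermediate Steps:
Y(J) = -11/6 - 5*J/6 (Y(J) = 2/3 + (-5*(J + 3))/6 = 2/3 + (-5*(3 + J))/6 = 2/3 + (-15 - 5*J)/6 = 2/3 + (-5/2 - 5*J/6) = -11/6 - 5*J/6)
a(b) = 59/12 - b**2 + 5*b/12 (a(b) = 4 - ((b**2 + b*b) + (-11/6 - 5*b/6))/2 = 4 - ((b**2 + b**2) + (-11/6 - 5*b/6))/2 = 4 - (2*b**2 + (-11/6 - 5*b/6))/2 = 4 - (-11/6 + 2*b**2 - 5*b/6)/2 = 4 + (11/12 - b**2 + 5*b/12) = 59/12 - b**2 + 5*b/12)
O(j) = -9 + (-4 + j)**2
(O(a(4))*(-27))*(8*4) = ((-9 + (-4 + (59/12 - 1*4**2 + (5/12)*4))**2)*(-27))*(8*4) = ((-9 + (-4 + (59/12 - 1*16 + 5/3))**2)*(-27))*32 = ((-9 + (-4 + (59/12 - 16 + 5/3))**2)*(-27))*32 = ((-9 + (-4 - 113/12)**2)*(-27))*32 = ((-9 + (-161/12)**2)*(-27))*32 = ((-9 + 25921/144)*(-27))*32 = ((24625/144)*(-27))*32 = -73875/16*32 = -147750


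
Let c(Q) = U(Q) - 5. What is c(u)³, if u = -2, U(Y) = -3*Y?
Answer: 1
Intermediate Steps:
c(Q) = -5 - 3*Q (c(Q) = -3*Q - 5 = -5 - 3*Q)
c(u)³ = (-5 - 3*(-2))³ = (-5 + 6)³ = 1³ = 1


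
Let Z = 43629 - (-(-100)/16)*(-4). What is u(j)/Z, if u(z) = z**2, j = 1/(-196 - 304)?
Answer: 1/10913500000 ≈ 9.1630e-11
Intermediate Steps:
j = -1/500 (j = 1/(-500) = -1/500 ≈ -0.0020000)
Z = 43654 (Z = 43629 - (-(-100)/16)*(-4) = 43629 - (-20*(-5/16))*(-4) = 43629 - 25*(-4)/4 = 43629 - 1*(-25) = 43629 + 25 = 43654)
u(j)/Z = (-1/500)**2/43654 = (1/250000)*(1/43654) = 1/10913500000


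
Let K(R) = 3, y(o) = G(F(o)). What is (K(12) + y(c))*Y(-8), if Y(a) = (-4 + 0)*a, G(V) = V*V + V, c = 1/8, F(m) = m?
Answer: 201/2 ≈ 100.50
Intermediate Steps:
c = ⅛ ≈ 0.12500
G(V) = V + V² (G(V) = V² + V = V + V²)
y(o) = o*(1 + o)
Y(a) = -4*a
(K(12) + y(c))*Y(-8) = (3 + (1 + ⅛)/8)*(-4*(-8)) = (3 + (⅛)*(9/8))*32 = (3 + 9/64)*32 = (201/64)*32 = 201/2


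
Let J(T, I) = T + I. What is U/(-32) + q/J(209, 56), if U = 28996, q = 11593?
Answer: -1828241/2120 ≈ -862.38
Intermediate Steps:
J(T, I) = I + T
U/(-32) + q/J(209, 56) = 28996/(-32) + 11593/(56 + 209) = 28996*(-1/32) + 11593/265 = -7249/8 + 11593*(1/265) = -7249/8 + 11593/265 = -1828241/2120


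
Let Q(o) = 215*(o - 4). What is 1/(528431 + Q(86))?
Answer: 1/546061 ≈ 1.8313e-6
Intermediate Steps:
Q(o) = -860 + 215*o (Q(o) = 215*(-4 + o) = -860 + 215*o)
1/(528431 + Q(86)) = 1/(528431 + (-860 + 215*86)) = 1/(528431 + (-860 + 18490)) = 1/(528431 + 17630) = 1/546061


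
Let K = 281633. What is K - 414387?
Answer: -132754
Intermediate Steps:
K - 414387 = 281633 - 414387 = -132754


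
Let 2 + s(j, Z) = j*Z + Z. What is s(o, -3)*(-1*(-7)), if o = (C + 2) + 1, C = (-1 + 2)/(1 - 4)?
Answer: -91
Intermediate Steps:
C = -⅓ (C = 1/(-3) = 1*(-⅓) = -⅓ ≈ -0.33333)
o = 8/3 (o = (-⅓ + 2) + 1 = 5/3 + 1 = 8/3 ≈ 2.6667)
s(j, Z) = -2 + Z + Z*j (s(j, Z) = -2 + (j*Z + Z) = -2 + (Z*j + Z) = -2 + (Z + Z*j) = -2 + Z + Z*j)
s(o, -3)*(-1*(-7)) = (-2 - 3 - 3*8/3)*(-1*(-7)) = (-2 - 3 - 8)*7 = -13*7 = -91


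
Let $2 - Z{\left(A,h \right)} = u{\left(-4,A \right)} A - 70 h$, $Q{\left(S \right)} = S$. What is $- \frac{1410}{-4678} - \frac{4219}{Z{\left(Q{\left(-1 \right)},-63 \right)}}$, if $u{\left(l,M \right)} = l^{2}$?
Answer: $\frac{12964601}{10272888} \approx 1.262$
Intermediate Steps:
$Z{\left(A,h \right)} = 2 - 16 A + 70 h$ ($Z{\left(A,h \right)} = 2 - \left(\left(-4\right)^{2} A - 70 h\right) = 2 - \left(16 A - 70 h\right) = 2 - \left(- 70 h + 16 A\right) = 2 - 16 A + 70 h$)
$- \frac{1410}{-4678} - \frac{4219}{Z{\left(Q{\left(-1 \right)},-63 \right)}} = - \frac{1410}{-4678} - \frac{4219}{2 - -16 + 70 \left(-63\right)} = \left(-1410\right) \left(- \frac{1}{4678}\right) - \frac{4219}{2 + 16 - 4410} = \frac{705}{2339} - \frac{4219}{-4392} = \frac{705}{2339} - - \frac{4219}{4392} = \frac{705}{2339} + \frac{4219}{4392} = \frac{12964601}{10272888}$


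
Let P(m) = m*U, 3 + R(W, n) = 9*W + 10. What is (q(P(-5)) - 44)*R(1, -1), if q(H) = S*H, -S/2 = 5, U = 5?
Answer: 3296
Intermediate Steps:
R(W, n) = 7 + 9*W (R(W, n) = -3 + (9*W + 10) = -3 + (10 + 9*W) = 7 + 9*W)
P(m) = 5*m (P(m) = m*5 = 5*m)
S = -10 (S = -2*5 = -10)
q(H) = -10*H
(q(P(-5)) - 44)*R(1, -1) = (-50*(-5) - 44)*(7 + 9*1) = (-10*(-25) - 44)*(7 + 9) = (250 - 44)*16 = 206*16 = 3296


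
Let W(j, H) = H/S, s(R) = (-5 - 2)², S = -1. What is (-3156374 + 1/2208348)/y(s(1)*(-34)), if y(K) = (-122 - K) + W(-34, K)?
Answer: -6970372210151/7088797080 ≈ -983.29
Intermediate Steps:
s(R) = 49 (s(R) = (-7)² = 49)
W(j, H) = -H (W(j, H) = H/(-1) = H*(-1) = -H)
y(K) = -122 - 2*K (y(K) = (-122 - K) - K = -122 - 2*K)
(-3156374 + 1/2208348)/y(s(1)*(-34)) = (-3156374 + 1/2208348)/(-122 - 98*(-34)) = (-3156374 + 1/2208348)/(-122 - 2*(-1666)) = -6970372210151/(2208348*(-122 + 3332)) = -6970372210151/2208348/3210 = -6970372210151/2208348*1/3210 = -6970372210151/7088797080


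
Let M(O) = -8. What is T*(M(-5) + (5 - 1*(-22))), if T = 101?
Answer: 1919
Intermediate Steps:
T*(M(-5) + (5 - 1*(-22))) = 101*(-8 + (5 - 1*(-22))) = 101*(-8 + (5 + 22)) = 101*(-8 + 27) = 101*19 = 1919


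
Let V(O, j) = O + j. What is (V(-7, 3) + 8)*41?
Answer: 164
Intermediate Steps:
(V(-7, 3) + 8)*41 = ((-7 + 3) + 8)*41 = (-4 + 8)*41 = 4*41 = 164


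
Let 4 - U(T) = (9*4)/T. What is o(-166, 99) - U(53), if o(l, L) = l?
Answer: -8974/53 ≈ -169.32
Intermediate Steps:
U(T) = 4 - 36/T (U(T) = 4 - 9*4/T = 4 - 36/T)
o(-166, 99) - U(53) = -166 - (4 - 36/53) = -166 - 1*176/53 = -166 - 176/53 = -8974/53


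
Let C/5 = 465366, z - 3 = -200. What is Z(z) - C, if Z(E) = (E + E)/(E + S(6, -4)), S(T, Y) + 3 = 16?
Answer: -214068163/92 ≈ -2.3268e+6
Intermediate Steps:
z = -197 (z = 3 - 200 = -197)
C = 2326830 (C = 5*465366 = 2326830)
S(T, Y) = 13 (S(T, Y) = -3 + 16 = 13)
Z(E) = 2*E/(13 + E) (Z(E) = (E + E)/(E + 13) = (2*E)/(13 + E) = 2*E/(13 + E))
Z(z) - C = 2*(-197)/(13 - 197) - 1*2326830 = 2*(-197)/(-184) - 2326830 = 2*(-197)*(-1/184) - 2326830 = 197/92 - 2326830 = -214068163/92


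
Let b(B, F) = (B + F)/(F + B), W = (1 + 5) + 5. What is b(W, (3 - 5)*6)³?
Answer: 1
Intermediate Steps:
W = 11 (W = 6 + 5 = 11)
b(B, F) = 1 (b(B, F) = (B + F)/(B + F) = 1)
b(W, (3 - 5)*6)³ = 1³ = 1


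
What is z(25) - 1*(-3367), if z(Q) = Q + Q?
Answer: 3417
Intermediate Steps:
z(Q) = 2*Q
z(25) - 1*(-3367) = 2*25 - 1*(-3367) = 50 + 3367 = 3417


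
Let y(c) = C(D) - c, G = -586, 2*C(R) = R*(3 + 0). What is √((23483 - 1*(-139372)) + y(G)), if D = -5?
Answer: √653734/2 ≈ 404.27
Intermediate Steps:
C(R) = 3*R/2 (C(R) = (R*(3 + 0))/2 = (R*3)/2 = (3*R)/2 = 3*R/2)
y(c) = -15/2 - c (y(c) = (3/2)*(-5) - c = -15/2 - c)
√((23483 - 1*(-139372)) + y(G)) = √((23483 - 1*(-139372)) + (-15/2 - 1*(-586))) = √((23483 + 139372) + (-15/2 + 586)) = √(162855 + 1157/2) = √(326867/2) = √653734/2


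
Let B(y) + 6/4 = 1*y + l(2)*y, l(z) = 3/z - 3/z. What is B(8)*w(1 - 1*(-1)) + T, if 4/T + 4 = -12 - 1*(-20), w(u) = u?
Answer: 14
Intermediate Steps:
l(z) = 0
B(y) = -3/2 + y (B(y) = -3/2 + (1*y + 0*y) = -3/2 + (y + 0) = -3/2 + y)
T = 1 (T = 4/(-4 + (-12 - 1*(-20))) = 4/(-4 + (-12 + 20)) = 4/(-4 + 8) = 4/4 = 4*(¼) = 1)
B(8)*w(1 - 1*(-1)) + T = (-3/2 + 8)*(1 - 1*(-1)) + 1 = 13*(1 + 1)/2 + 1 = (13/2)*2 + 1 = 13 + 1 = 14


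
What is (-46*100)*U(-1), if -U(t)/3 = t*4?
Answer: -55200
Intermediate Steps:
U(t) = -12*t (U(t) = -3*t*4 = -12*t)
(-46*100)*U(-1) = (-46*100)*(-12*(-1)) = -4600*12 = -55200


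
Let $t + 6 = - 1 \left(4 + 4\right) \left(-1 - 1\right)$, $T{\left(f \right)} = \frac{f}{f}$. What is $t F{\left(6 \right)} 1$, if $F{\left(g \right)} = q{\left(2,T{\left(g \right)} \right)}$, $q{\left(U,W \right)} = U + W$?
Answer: $30$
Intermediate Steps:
$T{\left(f \right)} = 1$
$F{\left(g \right)} = 3$ ($F{\left(g \right)} = 2 + 1 = 3$)
$t = 10$ ($t = -6 + - 1 \left(4 + 4\right) \left(-1 - 1\right) = -6 + - 1 \cdot 8 \left(-2\right) = -6 + \left(-1\right) 8 \left(-2\right) = -6 - -16 = -6 + 16 = 10$)
$t F{\left(6 \right)} 1 = 10 \cdot 3 \cdot 1 = 30 \cdot 1 = 30$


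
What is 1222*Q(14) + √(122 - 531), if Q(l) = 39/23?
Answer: 47658/23 + I*√409 ≈ 2072.1 + 20.224*I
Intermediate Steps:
Q(l) = 39/23 (Q(l) = 39*(1/23) = 39/23)
1222*Q(14) + √(122 - 531) = 1222*(39/23) + √(122 - 531) = 47658/23 + √(-409) = 47658/23 + I*√409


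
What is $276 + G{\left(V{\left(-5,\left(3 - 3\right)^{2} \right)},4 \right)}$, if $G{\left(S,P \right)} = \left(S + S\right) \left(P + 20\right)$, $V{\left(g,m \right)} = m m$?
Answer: $276$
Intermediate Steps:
$V{\left(g,m \right)} = m^{2}$
$G{\left(S,P \right)} = 2 S \left(20 + P\right)$
$276 + G{\left(V{\left(-5,\left(3 - 3\right)^{2} \right)},4 \right)} = 276 + 2 \left(\left(3 - 3\right)^{2}\right)^{2} \left(20 + 4\right) = 276 + 2 \left(0^{2}\right)^{2} \cdot 24 = 276 + 2 \cdot 0^{2} \cdot 24 = 276 + 2 \cdot 0 \cdot 24 = 276 + 0 = 276$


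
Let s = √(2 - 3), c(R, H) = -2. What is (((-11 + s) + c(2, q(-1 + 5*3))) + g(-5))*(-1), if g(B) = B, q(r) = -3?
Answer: 18 - I ≈ 18.0 - 1.0*I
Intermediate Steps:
s = I (s = √(-1) = I ≈ 1.0*I)
(((-11 + s) + c(2, q(-1 + 5*3))) + g(-5))*(-1) = (((-11 + I) - 2) - 5)*(-1) = ((-13 + I) - 5)*(-1) = (-18 + I)*(-1) = 18 - I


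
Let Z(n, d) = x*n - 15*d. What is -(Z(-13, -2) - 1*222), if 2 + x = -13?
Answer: -3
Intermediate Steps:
x = -15 (x = -2 - 13 = -15)
Z(n, d) = -15*d - 15*n (Z(n, d) = -15*n - 15*d = -15*d - 15*n)
-(Z(-13, -2) - 1*222) = -((-15*(-2) - 15*(-13)) - 1*222) = -((30 + 195) - 222) = -(225 - 222) = -1*3 = -3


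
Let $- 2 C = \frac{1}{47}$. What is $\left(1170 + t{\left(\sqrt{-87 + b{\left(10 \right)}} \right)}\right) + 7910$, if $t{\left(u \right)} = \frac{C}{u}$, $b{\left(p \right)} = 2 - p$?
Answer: $9080 + \frac{i \sqrt{95}}{8930} \approx 9080.0 + 0.0010915 i$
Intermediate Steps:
$C = - \frac{1}{94}$ ($C = - \frac{1}{2 \cdot 47} = \left(- \frac{1}{2}\right) \frac{1}{47} = - \frac{1}{94} \approx -0.010638$)
$t{\left(u \right)} = - \frac{1}{94 u}$
$\left(1170 + t{\left(\sqrt{-87 + b{\left(10 \right)}} \right)}\right) + 7910 = \left(1170 - \frac{1}{94 \sqrt{-87 + \left(2 - 10\right)}}\right) + 7910 = \left(1170 - \frac{1}{94 \sqrt{-87 - 8}}\right) + 7910 = \left(1170 - \frac{1}{94 \sqrt{-95}}\right) + 7910 = \left(1170 - \frac{1}{94 i \sqrt{95}}\right) + 7910 = \left(1170 - \frac{\left(- \frac{1}{95}\right) i \sqrt{95}}{94}\right) + 7910 = \left(1170 + \frac{i \sqrt{95}}{8930}\right) + 7910 = 9080 + \frac{i \sqrt{95}}{8930}$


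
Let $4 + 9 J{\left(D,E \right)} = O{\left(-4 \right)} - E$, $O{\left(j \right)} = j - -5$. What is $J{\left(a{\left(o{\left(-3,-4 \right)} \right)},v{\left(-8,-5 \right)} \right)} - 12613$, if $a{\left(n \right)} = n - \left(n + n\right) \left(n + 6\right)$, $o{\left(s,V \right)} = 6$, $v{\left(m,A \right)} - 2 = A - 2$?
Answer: $- \frac{113515}{9} \approx -12613.0$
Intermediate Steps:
$v{\left(m,A \right)} = A$ ($v{\left(m,A \right)} = 2 + \left(A - 2\right) = 2 + \left(-2 + A\right) = A$)
$O{\left(j \right)} = 5 + j$ ($O{\left(j \right)} = j + 5 = 5 + j$)
$a{\left(n \right)} = n - 2 n \left(6 + n\right)$
$J{\left(D,E \right)} = - \frac{1}{3} - \frac{E}{9}$ ($J{\left(D,E \right)} = - \frac{4}{9} + \frac{\left(5 - 4\right) - E}{9} = - \frac{4}{9} + \frac{1 - E}{9} = - \frac{4}{9} - \left(- \frac{1}{9} + \frac{E}{9}\right) = - \frac{1}{3} - \frac{E}{9}$)
$J{\left(a{\left(o{\left(-3,-4 \right)} \right)},v{\left(-8,-5 \right)} \right)} - 12613 = \left(- \frac{1}{3} - - \frac{5}{9}\right) - 12613 = \left(- \frac{1}{3} + \frac{5}{9}\right) - 12613 = \frac{2}{9} - 12613 = - \frac{113515}{9}$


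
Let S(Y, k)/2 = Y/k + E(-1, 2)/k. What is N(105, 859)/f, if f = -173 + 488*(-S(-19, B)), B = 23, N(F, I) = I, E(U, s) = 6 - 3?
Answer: 19757/11637 ≈ 1.6978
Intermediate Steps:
E(U, s) = 3
S(Y, k) = 6/k + 2*Y/k (S(Y, k) = 2*(Y/k + 3/k) = 2*(3/k + Y/k) = 6/k + 2*Y/k)
f = 11637/23 (f = -173 + 488*(-2*(3 - 19)/23) = -173 + 488*(-2*(-16)/23) = -173 + 488*(-1*(-32/23)) = -173 + 488*(32/23) = -173 + 15616/23 = 11637/23 ≈ 505.96)
N(105, 859)/f = 859/(11637/23) = 859*(23/11637) = 19757/11637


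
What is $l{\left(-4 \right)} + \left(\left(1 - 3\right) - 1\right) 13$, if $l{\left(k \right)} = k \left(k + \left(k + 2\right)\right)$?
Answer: $-15$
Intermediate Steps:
$l{\left(k \right)} = k \left(2 + 2 k\right)$ ($l{\left(k \right)} = k \left(k + \left(2 + k\right)\right) = k \left(2 + 2 k\right)$)
$l{\left(-4 \right)} + \left(\left(1 - 3\right) - 1\right) 13 = 2 \left(-4\right) \left(1 - 4\right) + \left(\left(1 - 3\right) - 1\right) 13 = 2 \left(-4\right) \left(-3\right) + \left(-2 - 1\right) 13 = 24 - 39 = -15$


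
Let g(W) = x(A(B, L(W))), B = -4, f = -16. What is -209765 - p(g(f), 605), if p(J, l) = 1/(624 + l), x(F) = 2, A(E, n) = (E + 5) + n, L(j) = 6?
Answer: -257801186/1229 ≈ -2.0977e+5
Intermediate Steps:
A(E, n) = 5 + E + n (A(E, n) = (5 + E) + n = 5 + E + n)
g(W) = 2
-209765 - p(g(f), 605) = -209765 - 1/(624 + 605) = -209765 - 1/1229 = -257801186/1229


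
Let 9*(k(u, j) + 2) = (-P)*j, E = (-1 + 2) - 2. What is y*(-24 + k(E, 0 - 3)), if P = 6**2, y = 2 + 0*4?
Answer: -28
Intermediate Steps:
E = -1 (E = 1 - 2 = -1)
y = 2 (y = 2 + 0 = 2)
P = 36
k(u, j) = -2 - 4*j (k(u, j) = -2 + ((-1*36)*j)/9 = -2 + (-36*j)/9 = -2 - 4*j)
y*(-24 + k(E, 0 - 3)) = 2*(-24 + (-2 - 4*(0 - 3))) = 2*(-24 + (-2 - 4*(-3))) = 2*(-24 + (-2 + 12)) = 2*(-24 + 10) = 2*(-14) = -28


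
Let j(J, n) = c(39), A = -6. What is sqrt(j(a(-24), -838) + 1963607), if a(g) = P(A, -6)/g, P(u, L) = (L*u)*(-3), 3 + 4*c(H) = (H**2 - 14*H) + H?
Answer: sqrt(7855439)/2 ≈ 1401.4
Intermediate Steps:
c(H) = -3/4 - 13*H/4 + H**2/4 (c(H) = -3/4 + ((H**2 - 14*H) + H)/4 = -3/4 + (H**2 - 13*H)/4 = -3/4 + (-13*H/4 + H**2/4) = -3/4 - 13*H/4 + H**2/4)
P(u, L) = -3*L*u
a(g) = -108/g (a(g) = (-3*(-6)*(-6))/g = -108/g)
j(J, n) = 1011/4 (j(J, n) = -3/4 - 13/4*39 + (1/4)*39**2 = -3/4 - 507/4 + (1/4)*1521 = -3/4 - 507/4 + 1521/4 = 1011/4)
sqrt(j(a(-24), -838) + 1963607) = sqrt(1011/4 + 1963607) = sqrt(7855439/4) = sqrt(7855439)/2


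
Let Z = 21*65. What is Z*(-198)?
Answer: -270270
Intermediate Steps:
Z = 1365
Z*(-198) = 1365*(-198) = -270270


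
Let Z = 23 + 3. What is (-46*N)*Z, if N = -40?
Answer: 47840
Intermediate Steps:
Z = 26
(-46*N)*Z = -46*(-40)*26 = 1840*26 = 47840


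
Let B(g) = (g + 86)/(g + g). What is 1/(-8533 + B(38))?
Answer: -19/162096 ≈ -0.00011721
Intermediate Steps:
B(g) = (86 + g)/(2*g) (B(g) = (86 + g)/((2*g)) = (86 + g)*(1/(2*g)) = (86 + g)/(2*g))
1/(-8533 + B(38)) = 1/(-8533 + (½)*(86 + 38)/38) = 1/(-8533 + (½)*(1/38)*124) = 1/(-8533 + 31/19) = 1/(-162096/19) = -19/162096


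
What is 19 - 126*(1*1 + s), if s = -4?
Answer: 397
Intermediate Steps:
19 - 126*(1*1 + s) = 19 - 126*(1*1 - 4) = 19 - 126*(1 - 4) = 19 - 126*(-3) = 19 + 378 = 397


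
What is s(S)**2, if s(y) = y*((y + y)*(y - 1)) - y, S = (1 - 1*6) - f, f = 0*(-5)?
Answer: 87025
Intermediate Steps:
f = 0
S = -5 (S = (1 - 1*6) - 1*0 = (1 - 6) + 0 = -5 + 0 = -5)
s(y) = -y + 2*y**2*(-1 + y) (s(y) = y*((2*y)*(-1 + y)) - y = y*(2*y*(-1 + y)) - y = 2*y**2*(-1 + y) - y = -y + 2*y**2*(-1 + y))
s(S)**2 = (-5*(-1 - 2*(-5) + 2*(-5)**2))**2 = (-5*(-1 + 10 + 2*25))**2 = (-5*(-1 + 10 + 50))**2 = (-5*59)**2 = (-295)**2 = 87025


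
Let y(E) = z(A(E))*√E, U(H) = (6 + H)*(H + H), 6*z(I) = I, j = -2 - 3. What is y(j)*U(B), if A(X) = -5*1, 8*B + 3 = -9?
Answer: 45*I*√5/4 ≈ 25.156*I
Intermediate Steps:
B = -3/2 (B = -3/8 + (⅛)*(-9) = -3/8 - 9/8 = -3/2 ≈ -1.5000)
j = -5
A(X) = -5
z(I) = I/6
U(H) = 2*H*(6 + H) (U(H) = (6 + H)*(2*H) = 2*H*(6 + H))
y(E) = -5*√E/6 (y(E) = ((⅙)*(-5))*√E = -5*√E/6)
y(j)*U(B) = (-5*I*√5/6)*(2*(-3/2)*(6 - 3/2)) = (-5*I*√5/6)*(2*(-3/2)*(9/2)) = -5*I*√5/6*(-27/2) = 45*I*√5/4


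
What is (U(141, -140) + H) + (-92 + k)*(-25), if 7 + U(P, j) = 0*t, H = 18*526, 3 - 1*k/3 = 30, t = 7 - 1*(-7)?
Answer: 13786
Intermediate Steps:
t = 14 (t = 7 + 7 = 14)
k = -81 (k = 9 - 3*30 = 9 - 90 = -81)
H = 9468
U(P, j) = -7 (U(P, j) = -7 + 0*14 = -7 + 0 = -7)
(U(141, -140) + H) + (-92 + k)*(-25) = (-7 + 9468) + (-92 - 81)*(-25) = 9461 - 173*(-25) = 9461 + 4325 = 13786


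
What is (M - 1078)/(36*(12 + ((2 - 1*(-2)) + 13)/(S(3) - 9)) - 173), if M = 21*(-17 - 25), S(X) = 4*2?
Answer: 1960/353 ≈ 5.5524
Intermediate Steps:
S(X) = 8
M = -882 (M = 21*(-42) = -882)
(M - 1078)/(36*(12 + ((2 - 1*(-2)) + 13)/(S(3) - 9)) - 173) = (-882 - 1078)/(36*(12 + ((2 - 1*(-2)) + 13)/(8 - 9)) - 173) = -1960/(36*(12 + ((2 + 2) + 13)/(-1)) - 173) = -1960/(36*(12 + (4 + 13)*(-1)) - 173) = -1960/(36*(12 + 17*(-1)) - 173) = -1960/(36*(12 - 17) - 173) = -1960/(36*(-5) - 173) = -1960/(-180 - 173) = -1960/(-353) = -1960*(-1/353) = 1960/353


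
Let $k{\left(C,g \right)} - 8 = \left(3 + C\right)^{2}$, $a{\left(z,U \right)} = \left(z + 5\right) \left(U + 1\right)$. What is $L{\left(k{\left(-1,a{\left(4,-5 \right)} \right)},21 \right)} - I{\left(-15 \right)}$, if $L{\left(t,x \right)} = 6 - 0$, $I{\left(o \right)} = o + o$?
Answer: $36$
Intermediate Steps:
$a{\left(z,U \right)} = \left(1 + U\right) \left(5 + z\right)$ ($a{\left(z,U \right)} = \left(5 + z\right) \left(1 + U\right) = \left(1 + U\right) \left(5 + z\right)$)
$k{\left(C,g \right)} = 8 + \left(3 + C\right)^{2}$
$I{\left(o \right)} = 2 o$
$L{\left(t,x \right)} = 6$ ($L{\left(t,x \right)} = 6 + 0 = 6$)
$L{\left(k{\left(-1,a{\left(4,-5 \right)} \right)},21 \right)} - I{\left(-15 \right)} = 6 - 2 \left(-15\right) = 6 - -30 = 6 + 30 = 36$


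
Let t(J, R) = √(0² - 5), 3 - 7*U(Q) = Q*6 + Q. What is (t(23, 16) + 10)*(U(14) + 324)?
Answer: 21730/7 + 2173*I*√5/7 ≈ 3104.3 + 694.14*I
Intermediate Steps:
U(Q) = 3/7 - Q (U(Q) = 3/7 - (Q*6 + Q)/7 = 3/7 - (6*Q + Q)/7 = 3/7 - Q)
t(J, R) = I*√5 (t(J, R) = √(0 - 5) = √(-5) = I*√5)
(t(23, 16) + 10)*(U(14) + 324) = (I*√5 + 10)*((3/7 - 1*14) + 324) = (10 + I*√5)*((3/7 - 14) + 324) = (10 + I*√5)*(-95/7 + 324) = (10 + I*√5)*(2173/7) = 21730/7 + 2173*I*√5/7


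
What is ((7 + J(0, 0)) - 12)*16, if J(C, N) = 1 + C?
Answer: -64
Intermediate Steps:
((7 + J(0, 0)) - 12)*16 = ((7 + (1 + 0)) - 12)*16 = ((7 + 1) - 12)*16 = (8 - 12)*16 = -4*16 = -64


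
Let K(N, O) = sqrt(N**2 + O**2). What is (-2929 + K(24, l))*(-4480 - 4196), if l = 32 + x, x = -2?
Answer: 25412004 - 52056*sqrt(41) ≈ 2.5079e+7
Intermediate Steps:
l = 30 (l = 32 - 2 = 30)
(-2929 + K(24, l))*(-4480 - 4196) = (-2929 + sqrt(24**2 + 30**2))*(-4480 - 4196) = (-2929 + sqrt(576 + 900))*(-8676) = (-2929 + sqrt(1476))*(-8676) = (-2929 + 6*sqrt(41))*(-8676) = 25412004 - 52056*sqrt(41)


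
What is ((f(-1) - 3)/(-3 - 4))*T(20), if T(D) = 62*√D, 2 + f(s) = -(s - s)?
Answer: 620*√5/7 ≈ 198.05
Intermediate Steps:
f(s) = -2 (f(s) = -2 - (s - s) = -2 - 1*0 = -2 + 0 = -2)
((f(-1) - 3)/(-3 - 4))*T(20) = ((-2 - 3)/(-3 - 4))*(62*√20) = (-5/(-7))*(62*(2*√5)) = (-5*(-⅐))*(124*√5) = 5*(124*√5)/7 = 620*√5/7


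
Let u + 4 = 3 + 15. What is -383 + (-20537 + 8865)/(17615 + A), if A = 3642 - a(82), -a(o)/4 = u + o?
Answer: -8300175/21641 ≈ -383.54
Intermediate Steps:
u = 14 (u = -4 + (3 + 15) = -4 + 18 = 14)
a(o) = -56 - 4*o (a(o) = -4*(14 + o) = -56 - 4*o)
A = 4026 (A = 3642 - (-56 - 4*82) = 3642 - (-56 - 328) = 3642 - 1*(-384) = 3642 + 384 = 4026)
-383 + (-20537 + 8865)/(17615 + A) = -383 + (-20537 + 8865)/(17615 + 4026) = -383 - 11672/21641 = -8300175/21641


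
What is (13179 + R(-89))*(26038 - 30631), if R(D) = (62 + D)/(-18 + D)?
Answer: -6476956740/107 ≈ -6.0532e+7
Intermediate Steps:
R(D) = (62 + D)/(-18 + D)
(13179 + R(-89))*(26038 - 30631) = (13179 + (62 - 89)/(-18 - 89))*(26038 - 30631) = (13179 - 27/(-107))*(-4593) = (13179 - 1/107*(-27))*(-4593) = (13179 + 27/107)*(-4593) = (1410180/107)*(-4593) = -6476956740/107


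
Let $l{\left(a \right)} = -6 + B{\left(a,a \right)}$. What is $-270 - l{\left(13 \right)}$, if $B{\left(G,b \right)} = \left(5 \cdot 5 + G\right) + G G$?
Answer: $-471$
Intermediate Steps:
$B{\left(G,b \right)} = 25 + G + G^{2}$ ($B{\left(G,b \right)} = \left(25 + G\right) + G^{2} = 25 + G + G^{2}$)
$l{\left(a \right)} = 19 + a + a^{2}$ ($l{\left(a \right)} = -6 + \left(25 + a + a^{2}\right) = 19 + a + a^{2}$)
$-270 - l{\left(13 \right)} = -270 - \left(19 + 13 + 13^{2}\right) = -270 - \left(19 + 13 + 169\right) = -270 - 201 = -471$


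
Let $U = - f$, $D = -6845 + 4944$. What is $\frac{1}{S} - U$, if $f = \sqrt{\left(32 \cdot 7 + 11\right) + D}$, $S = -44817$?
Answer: $- \frac{1}{44817} + 7 i \sqrt{34} \approx -2.2313 \cdot 10^{-5} + 40.817 i$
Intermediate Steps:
$D = -1901$
$f = 7 i \sqrt{34}$ ($f = \sqrt{\left(32 \cdot 7 + 11\right) - 1901} = \sqrt{\left(224 + 11\right) - 1901} = \sqrt{235 - 1901} = \sqrt{-1666} = 7 i \sqrt{34} \approx 40.817 i$)
$U = - 7 i \sqrt{34} \approx - 40.817 i$
$\frac{1}{S} - U = \frac{1}{-44817} - - 7 i \sqrt{34} = - \frac{1}{44817} + 7 i \sqrt{34}$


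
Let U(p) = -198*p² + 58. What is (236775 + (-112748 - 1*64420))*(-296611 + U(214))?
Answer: -558169544727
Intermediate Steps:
U(p) = 58 - 198*p²
(236775 + (-112748 - 1*64420))*(-296611 + U(214)) = (236775 + (-112748 - 1*64420))*(-296611 + (58 - 198*214²)) = (236775 + (-112748 - 64420))*(-296611 + (58 - 198*45796)) = (236775 - 177168)*(-296611 + (58 - 9067608)) = 59607*(-296611 - 9067550) = 59607*(-9364161) = -558169544727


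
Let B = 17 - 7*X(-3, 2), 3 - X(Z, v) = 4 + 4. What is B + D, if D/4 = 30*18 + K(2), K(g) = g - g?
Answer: 2212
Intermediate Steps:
X(Z, v) = -5 (X(Z, v) = 3 - (4 + 4) = 3 - 1*8 = 3 - 8 = -5)
K(g) = 0
B = 52 (B = 17 - 7*(-5) = 17 + 35 = 52)
D = 2160 (D = 4*(30*18 + 0) = 4*(540 + 0) = 4*540 = 2160)
B + D = 52 + 2160 = 2212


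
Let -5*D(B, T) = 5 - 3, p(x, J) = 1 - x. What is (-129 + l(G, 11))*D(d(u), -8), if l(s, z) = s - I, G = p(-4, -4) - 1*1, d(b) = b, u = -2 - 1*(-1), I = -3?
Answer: 244/5 ≈ 48.800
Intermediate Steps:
u = -1 (u = -2 + 1 = -1)
G = 4 (G = (1 - 1*(-4)) - 1*1 = (1 + 4) - 1 = 5 - 1 = 4)
D(B, T) = -⅖ (D(B, T) = -(5 - 3)/5 = -⅕*2 = -⅖)
l(s, z) = 3 + s (l(s, z) = s - 1*(-3) = s + 3 = 3 + s)
(-129 + l(G, 11))*D(d(u), -8) = (-129 + (3 + 4))*(-⅖) = (-129 + 7)*(-⅖) = -122*(-⅖) = 244/5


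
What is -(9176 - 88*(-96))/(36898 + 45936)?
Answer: -8812/41417 ≈ -0.21276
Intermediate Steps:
-(9176 - 88*(-96))/(36898 + 45936) = -(9176 + 8448)/82834 = -17624/82834 = -1*8812/41417 = -8812/41417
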